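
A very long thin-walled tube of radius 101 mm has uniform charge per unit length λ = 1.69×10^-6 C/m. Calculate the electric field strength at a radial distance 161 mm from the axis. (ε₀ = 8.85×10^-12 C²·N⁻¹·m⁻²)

|E| ≈ 1.89e5 N/C

By cylindrical symmetry E is radial; use a coaxial Gaussian cylinder of radius 161 mm and length L (r > 101 mm).
The full line charge is enclosed: λ_enc = 1.69e-6 C/m.
By Gauss's law (flux through the curved wall only), E·2πrL = λ_enc L/ε₀.
E = |λ_enc|/(2πε₀r) = (1.69e-6)/(2π·8.85×10^-12·0.161) = 1.89×10^5 N/C.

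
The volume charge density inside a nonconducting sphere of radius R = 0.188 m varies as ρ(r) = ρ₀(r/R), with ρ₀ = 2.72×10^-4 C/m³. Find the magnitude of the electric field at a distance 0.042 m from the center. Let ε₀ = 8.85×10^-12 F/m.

Symmetry ⇒ E = E(r) r̂. Gaussian sphere of radius r = 0.042 m (r < R).
Q_enc = ∫₀^r ρ(r')·4πr'² dr' = (4πρ₀/R) ∫₀^r r'^3 dr' = 4πρ₀ r^4/(4·R) = 1.414×10^-8 C.
Gauss's law: E·4πr² = Q_enc/ε₀.
E = |Q_enc|/(4πε₀r²) = (1.414×10^-8)/(4π·8.85×10^-12·(0.042)²) = 7.21×10^4 N/C.

E = 7.21×10^4 N/C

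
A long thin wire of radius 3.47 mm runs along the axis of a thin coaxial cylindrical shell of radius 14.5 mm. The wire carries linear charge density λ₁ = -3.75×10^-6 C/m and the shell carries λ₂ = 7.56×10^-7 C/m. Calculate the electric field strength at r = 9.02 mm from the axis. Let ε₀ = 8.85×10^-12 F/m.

Coaxial Gaussian cylinder, radius r = 9.02 mm, length L (between the conductors, 3.47 mm < r < 14.5 mm).
Only the inner wire is enclosed; the outer shell contributes nothing inside itself. λ_enc = λ₁ = -3.75e-6 C/m.
Applying ∮E·dA = Q_enc/ε₀ with the end caps contributing no flux:
E = |λ_enc|/(2πε₀r) = (3.75×10^-6)/(2π·8.85×10^-12·0.00902) = 7.48e6 N/C.

|E| = 7.48×10^6 V/m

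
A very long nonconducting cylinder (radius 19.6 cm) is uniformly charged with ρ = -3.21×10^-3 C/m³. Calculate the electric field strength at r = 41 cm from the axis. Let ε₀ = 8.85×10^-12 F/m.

Take a coaxial cylindrical Gaussian surface of radius r = 41 cm and length L (r > 19.6 cm, full cross-section enclosed).
λ_enc = ρ·πR² = (-3.21×10^-3)π(0.196)² = -3.874×10^-4 C/m.
Applying ∮E·dA = Q_enc/ε₀ with the end caps contributing no flux:
E = |λ_enc|/(2πε₀r) = (3.874×10^-4)/(2π·8.85×10^-12·0.41) = 1.70×10^7 N/C.

|E| = 1.70e7 V/m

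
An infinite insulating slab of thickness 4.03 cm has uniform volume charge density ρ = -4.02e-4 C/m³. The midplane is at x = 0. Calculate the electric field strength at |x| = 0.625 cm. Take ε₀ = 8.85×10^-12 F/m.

|E| = 2.84e5 V/m

By symmetry E is perpendicular to the slab. A Gaussian pillbox from −0.625 cm to +0.625 cm (face area A) lies entirely within the slab.
Q_enc = ρ·(2x)·A and flux = 2EA, so 2EA = 2ρxA/ε₀ ⇒ E = |ρ|x/ε₀.
E = (4.02×10^-4)(0.00625)/(8.85×10^-12) = 2.84e5 N/C.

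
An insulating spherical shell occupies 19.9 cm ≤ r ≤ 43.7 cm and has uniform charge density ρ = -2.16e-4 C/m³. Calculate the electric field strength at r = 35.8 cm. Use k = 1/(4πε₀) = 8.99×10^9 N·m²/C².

Symmetry ⇒ E = E(r) r̂. Gaussian sphere of radius r = 35.8 cm (within the shell material, 19.9 cm < r < 43.7 cm).
Only the shell between 19.9 cm and r is enclosed: Q_enc = ρ·(4π/3)(r³ − a³) = (-2.16×10^-4)·(4π/3)·((0.358)³ − (0.199)³) = -3.438×10^-5 C.
By Gauss's law, ∮E·dA = E·4πr² = Q_enc/ε₀.
E = k|Q_enc|/r² = (8.99×10^9)(3.438×10^-5)/(0.358)² = 2.41×10^6 N/C.

E = 2.41×10^6 N/C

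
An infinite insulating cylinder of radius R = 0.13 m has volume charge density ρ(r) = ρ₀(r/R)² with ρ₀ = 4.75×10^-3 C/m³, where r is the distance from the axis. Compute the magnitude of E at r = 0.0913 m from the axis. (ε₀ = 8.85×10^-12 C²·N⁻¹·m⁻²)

By cylindrical symmetry E is radial; use a coaxial Gaussian cylinder of radius 0.0913 m and length L (r < R).
Integrating ρ over the cross-section to radius r: λ_enc = (2πρ₀/R²) ∫₀^r r'^3 dr' = 2πρ₀ r^4/(4·R²) = 3.068×10^-5 C/m.
Applying ∮E·dA = Q_enc/ε₀ with the end caps contributing no flux:
E = |λ_enc|/(2πε₀r) = (3.068×10^-5)/(2π·8.85×10^-12·0.0913) = 6.04×10^6 N/C.

|E| = 6.04×10^6 V/m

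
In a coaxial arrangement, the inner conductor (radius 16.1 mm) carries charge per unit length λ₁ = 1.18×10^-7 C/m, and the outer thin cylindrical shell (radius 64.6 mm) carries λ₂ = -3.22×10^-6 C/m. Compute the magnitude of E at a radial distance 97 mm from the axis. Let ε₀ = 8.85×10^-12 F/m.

|E| = 5.75e5 V/m

Choose a coaxial cylinder of radius r = 97 mm (arbitrary length L) as the Gaussian surface (r > 64.6 mm, enclosing both).
λ_enc = λ₁ + λ₂ = (1.18×10^-7) + (-3.22e-6) = -3.102×10^-6 C/m.
Gauss's law: E·2πrL = λ_enc L/ε₀.
E = |λ_enc|/(2πε₀r) = (3.102×10^-6)/(2π·8.85×10^-12·0.097) = 5.75×10^5 N/C.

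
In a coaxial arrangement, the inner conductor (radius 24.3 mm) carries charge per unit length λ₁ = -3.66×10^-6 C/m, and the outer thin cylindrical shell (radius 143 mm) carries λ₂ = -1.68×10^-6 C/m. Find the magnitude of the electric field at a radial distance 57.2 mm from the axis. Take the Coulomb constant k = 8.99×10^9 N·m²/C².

E ≈ 1.15×10^6 N/C

Choose a coaxial cylinder of radius r = 57.2 mm (arbitrary length L) as the Gaussian surface (between the conductors, 24.3 mm < r < 143 mm).
The shell at 143 mm lies outside the Gaussian surface, so λ_enc = λ₁ = -3.66e-6 C/m.
By Gauss's law (flux through the curved wall only), E·2πrL = λ_enc L/ε₀.
E = 2k|λ_enc|/r = 2(8.99×10^9)(3.66×10^-6)/(0.0572) = 1.15×10^6 N/C.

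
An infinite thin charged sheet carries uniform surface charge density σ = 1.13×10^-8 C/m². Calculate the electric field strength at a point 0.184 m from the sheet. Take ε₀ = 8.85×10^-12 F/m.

Choose a cylindrical pillbox piercing the sheet, end faces (area A) parallel to it.
Only the two end caps contribute flux: Φ = 2EA. With Q_enc = σA, Gauss's law gives E = |σ|/(2ε₀).
E = |σ|/(2ε₀) = (1.13×10^-8)/(2·8.85×10^-12) = 638 N/C.

E ≈ 638 N/C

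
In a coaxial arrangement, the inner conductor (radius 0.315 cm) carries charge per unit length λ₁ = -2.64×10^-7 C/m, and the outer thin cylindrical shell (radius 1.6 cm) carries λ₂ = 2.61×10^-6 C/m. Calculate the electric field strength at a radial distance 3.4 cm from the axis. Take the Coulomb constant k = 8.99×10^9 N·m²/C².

1.24×10^6 N/C

By cylindrical symmetry E is radial; use a coaxial Gaussian cylinder of radius 3.4 cm and length L (r > 1.6 cm, enclosing both).
λ_enc = λ₁ + λ₂ = (-2.64e-7) + (2.61×10^-6) = 2.346×10^-6 C/m.
By Gauss's law (flux through the curved wall only), E·2πrL = λ_enc L/ε₀.
E = 2k|λ_enc|/r = 2(8.99×10^9)(2.346×10^-6)/(0.034) = 1.24×10^6 N/C.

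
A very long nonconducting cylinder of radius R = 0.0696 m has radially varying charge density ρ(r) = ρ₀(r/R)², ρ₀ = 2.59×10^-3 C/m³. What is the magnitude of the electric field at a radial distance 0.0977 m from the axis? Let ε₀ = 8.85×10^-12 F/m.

Take a coaxial cylindrical Gaussian surface of radius r = 0.0977 m and length L (r > R, full charge per length enclosed).
λ_enc = 2π ∫₀^R ρ₀(r'/R)^2 r' dr' = 2πρ₀R²/4 = 1.971×10^-5 C/m.
Applying ∮E·dA = Q_enc/ε₀ with the end caps contributing no flux:
E = |λ_enc|/(2πε₀r) = (1.971×10^-5)/(2π·8.85×10^-12·0.0977) = 3.63e6 N/C.

E = 3.63e6 N/C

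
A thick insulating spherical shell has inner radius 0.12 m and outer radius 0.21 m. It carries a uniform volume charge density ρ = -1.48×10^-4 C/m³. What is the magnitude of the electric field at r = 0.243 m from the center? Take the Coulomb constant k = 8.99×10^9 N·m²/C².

E = 7.11×10^5 N/C

Use a concentric Gaussian sphere at r = 0.243 m (r > 0.21 m, enclosing the whole shell).
Q_enc = ρ·(4π/3)(b³ − a³) = (-1.48e-4)·(4π/3)·((0.21)³ − (0.12)³) = -4.67e-6 C.
Gauss's law: E·4πr² = Q_enc/ε₀.
E = k|Q_enc|/r² = (8.99×10^9)(4.67e-6)/(0.243)² = 7.11×10^5 N/C.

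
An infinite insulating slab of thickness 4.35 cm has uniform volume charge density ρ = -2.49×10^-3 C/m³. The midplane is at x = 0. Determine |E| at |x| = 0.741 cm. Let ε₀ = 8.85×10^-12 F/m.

|E| = 2.08e6 N/C

By symmetry E is perpendicular to the slab. A Gaussian pillbox from −0.741 cm to +0.741 cm (face area A) lies entirely within the slab.
Q_enc = ρ·(2x)·A and flux = 2EA, so 2EA = 2ρxA/ε₀ ⇒ E = |ρ|x/ε₀.
E = (2.49e-3)(0.00741)/(8.85×10^-12) = 2.08×10^6 N/C.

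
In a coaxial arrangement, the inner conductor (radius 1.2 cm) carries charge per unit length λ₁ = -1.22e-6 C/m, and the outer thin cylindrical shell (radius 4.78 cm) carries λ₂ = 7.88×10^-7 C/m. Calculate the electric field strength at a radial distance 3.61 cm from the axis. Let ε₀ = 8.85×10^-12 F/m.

6.08×10^5 V/m

By cylindrical symmetry E is radial; use a coaxial Gaussian cylinder of radius 3.61 cm and length L (between the conductors, 1.2 cm < r < 4.78 cm).
Only the inner wire is enclosed; the outer shell contributes nothing inside itself. λ_enc = λ₁ = -1.22×10^-6 C/m.
By Gauss's law (flux through the curved wall only), E·2πrL = λ_enc L/ε₀.
E = |λ_enc|/(2πε₀r) = (1.22×10^-6)/(2π·8.85×10^-12·0.0361) = 6.08e5 N/C.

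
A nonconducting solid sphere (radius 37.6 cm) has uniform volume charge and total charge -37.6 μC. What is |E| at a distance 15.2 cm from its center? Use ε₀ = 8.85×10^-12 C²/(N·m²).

E = 9.67×10^5 N/C

Take a concentric spherical Gaussian surface of radius r = 15.2 cm (r < R).
For a uniform sphere the enclosed fraction is (r/R)³, so Q_enc = (-37.6 μC)(0.152/0.376)³ = -2.484e-6 C.
By Gauss's law, ∮E·dA = E·4πr² = Q_enc/ε₀.
E = |Q_enc|/(4πε₀r²) = (2.484e-6)/(4π·8.85×10^-12·(0.152)²) = 9.67×10^5 N/C.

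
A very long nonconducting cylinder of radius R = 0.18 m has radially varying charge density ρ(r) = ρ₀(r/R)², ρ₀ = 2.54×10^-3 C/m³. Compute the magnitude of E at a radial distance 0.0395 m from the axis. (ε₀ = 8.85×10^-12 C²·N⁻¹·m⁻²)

Coaxial Gaussian cylinder, radius r = 0.0395 m, length L (r < R).
λ_enc = ∫₀^r ρ(r')·2πr' dr' = (2πρ₀/R²)·r^4/4 = 2.998×10^-7 C/m.
By Gauss's law (flux through the curved wall only), E·2πrL = λ_enc L/ε₀.
E = |λ_enc|/(2πε₀r) = (2.998×10^-7)/(2π·8.85×10^-12·0.0395) = 1.36×10^5 N/C.

E = 1.36×10^5 V/m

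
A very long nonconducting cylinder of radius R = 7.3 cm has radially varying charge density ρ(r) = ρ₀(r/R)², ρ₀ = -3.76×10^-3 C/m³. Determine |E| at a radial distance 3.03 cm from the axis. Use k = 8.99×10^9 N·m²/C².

E = 5.54×10^5 N/C

By cylindrical symmetry E is radial; use a coaxial Gaussian cylinder of radius 3.03 cm and length L (r < R).
Integrating ρ over the cross-section to radius r: λ_enc = (2πρ₀/R²) ∫₀^r r'^3 dr' = 2πρ₀ r^4/(4·R²) = -9.342×10^-7 C/m.
By Gauss's law (flux through the curved wall only), E·2πrL = λ_enc L/ε₀.
E = 2k|λ_enc|/r = 2(8.99×10^9)(9.342×10^-7)/(0.0303) = 5.54e5 N/C.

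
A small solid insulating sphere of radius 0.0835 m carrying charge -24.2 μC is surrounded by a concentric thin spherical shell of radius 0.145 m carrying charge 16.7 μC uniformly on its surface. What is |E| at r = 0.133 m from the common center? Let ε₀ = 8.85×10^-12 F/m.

By spherical symmetry E is radial; choose a Gaussian sphere of radius r = 0.133 m (between the bodies, 0.0835 m < r < 0.145 m).
The shell at 0.145 m lies outside the Gaussian surface, so Q_enc = -24.2 μC = -2.42×10^-5 C.
Gauss's law: E·4πr² = Q_enc/ε₀.
E = |Q_enc|/(4πε₀r²) = (2.42×10^-5)/(4π·8.85×10^-12·(0.133)²) = 1.23e7 N/C.

|E| = 1.23e7 V/m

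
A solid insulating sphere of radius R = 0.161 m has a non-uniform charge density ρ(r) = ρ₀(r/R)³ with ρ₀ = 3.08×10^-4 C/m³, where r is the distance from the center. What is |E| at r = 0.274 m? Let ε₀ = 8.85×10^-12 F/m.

Take a concentric spherical Gaussian surface of radius r = 0.274 m (r > R, all charge enclosed).
Q_enc = 4π ∫₀^R ρ₀(r'/R)^3 r'² dr' = 4πρ₀R³/6 = 2.692×10^-6 C.
Gauss's law: E·4πr² = Q_enc/ε₀.
E = |Q_enc|/(4πε₀r²) = (2.692×10^-6)/(4π·8.85×10^-12·(0.274)²) = 3.22×10^5 N/C.

3.22×10^5 V/m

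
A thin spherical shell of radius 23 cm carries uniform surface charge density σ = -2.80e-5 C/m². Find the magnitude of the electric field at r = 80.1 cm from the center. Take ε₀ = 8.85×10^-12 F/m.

Take a concentric spherical Gaussian surface of radius r = 80.1 cm (r > 23 cm).
The entire shell is enclosed: Q_enc = σ·4πR² = (-2.80×10^-5)·4π·(0.23)² = -1.861×10^-5 C.
Applying ∮E·dA = Q_enc/ε₀ with Φ = E(4πr²):
E = |Q_enc|/(4πε₀r²) = (1.861×10^-5)/(4π·8.85×10^-12·(0.801)²) = 2.61×10^5 N/C.

2.61×10^5 N/C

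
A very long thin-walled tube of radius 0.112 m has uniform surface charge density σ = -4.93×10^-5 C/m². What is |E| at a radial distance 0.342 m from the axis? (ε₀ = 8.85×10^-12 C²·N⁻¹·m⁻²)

By cylindrical symmetry E is radial; use a coaxial Gaussian cylinder of radius 0.342 m and length L (r > 0.112 m).
The whole shell is enclosed: λ_enc = σ·2πR = (-4.93×10^-5)·2π·(0.112) = -3.469×10^-5 C/m.
By Gauss's law (flux through the curved wall only), E·2πrL = λ_enc L/ε₀.
E = |λ_enc|/(2πε₀r) = (3.469e-5)/(2π·8.85×10^-12·0.342) = 1.82×10^6 N/C.

|E| = 1.82×10^6 V/m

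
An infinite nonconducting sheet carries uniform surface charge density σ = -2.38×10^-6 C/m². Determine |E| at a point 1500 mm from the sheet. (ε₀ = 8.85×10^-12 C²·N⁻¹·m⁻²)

By planar symmetry E is perpendicular to the sheet and uniform; use a Gaussian pillbox with flat faces of area A on each side of the sheet.
Flux Φ = 2EA and Q_enc = σA, so 2EA = σA/ε₀ ⇒ E = |σ|/(2ε₀), independent of distance.
E = |σ|/(2ε₀) = (2.38×10^-6)/(2·8.85×10^-12) = 1.34×10^5 N/C.

E = 1.34×10^5 N/C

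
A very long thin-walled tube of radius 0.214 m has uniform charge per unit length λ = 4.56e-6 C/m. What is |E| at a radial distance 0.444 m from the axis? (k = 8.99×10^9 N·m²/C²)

Choose a coaxial cylinder of radius r = 0.444 m (arbitrary length L) as the Gaussian surface (r > 0.214 m).
The full line charge is enclosed: λ_enc = 4.56×10^-6 C/m.
Applying ∮E·dA = Q_enc/ε₀ with the end caps contributing no flux:
E = 2k|λ_enc|/r = 2(8.99×10^9)(4.56×10^-6)/(0.444) = 1.85e5 N/C.

E ≈ 1.85×10^5 V/m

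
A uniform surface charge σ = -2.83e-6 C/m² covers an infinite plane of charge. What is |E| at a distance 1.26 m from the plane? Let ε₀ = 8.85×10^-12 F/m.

By planar symmetry E is perpendicular to the sheet and uniform; use a Gaussian pillbox with flat faces of area A on each side of the sheet.
Only the two end caps contribute flux: Φ = 2EA. With Q_enc = σA, Gauss's law gives E = |σ|/(2ε₀).
E = |σ|/(2ε₀) = (2.83e-6)/(2·8.85×10^-12) = 1.60e5 N/C.

E ≈ 1.60e5 N/C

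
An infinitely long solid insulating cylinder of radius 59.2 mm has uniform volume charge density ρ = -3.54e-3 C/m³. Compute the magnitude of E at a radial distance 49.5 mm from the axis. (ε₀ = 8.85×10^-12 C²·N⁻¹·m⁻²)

Take a coaxial cylindrical Gaussian surface of radius r = 49.5 mm and length L (r < R).
Enclosed charge per unit length: λ_enc = ρ·πr² = (-3.54×10^-3)π(0.0495)² = -2.725×10^-5 C/m.
Applying ∮E·dA = Q_enc/ε₀ with the end caps contributing no flux:
E = |λ_enc|/(2πε₀r) = (2.725×10^-5)/(2π·8.85×10^-12·0.0495) = 9.90e6 N/C.

|E| ≈ 9.90×10^6 V/m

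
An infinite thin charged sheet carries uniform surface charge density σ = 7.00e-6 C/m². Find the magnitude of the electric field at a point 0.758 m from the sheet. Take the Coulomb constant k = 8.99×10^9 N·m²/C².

Choose a cylindrical pillbox piercing the sheet, end faces (area A) parallel to it.
Flux Φ = 2EA and Q_enc = σA, so 2EA = σA/ε₀ ⇒ E = |σ|/(2ε₀), independent of distance.
E = 2πk|σ| = 2π(8.99×10^9)(7.00×10^-6) = 3.95×10^5 N/C.

E = 3.95e5 V/m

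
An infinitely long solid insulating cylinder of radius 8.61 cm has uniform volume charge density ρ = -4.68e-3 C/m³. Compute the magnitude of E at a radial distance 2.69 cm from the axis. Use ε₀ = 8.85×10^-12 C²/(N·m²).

|E| ≈ 7.11e6 N/C

Choose a coaxial cylinder of radius r = 2.69 cm (arbitrary length L) as the Gaussian surface (r < R).
Charge inside radius r per length L is ρ·πr²·L, so λ_enc = ρπr² = -1.064e-5 C/m.
Since E is radial and uniform over the curved surface, Φ = E·2πrL = Q_enc/ε₀ = λ_enc L/ε₀.
E = |λ_enc|/(2πε₀r) = (1.064×10^-5)/(2π·8.85×10^-12·0.0269) = 7.11×10^6 N/C.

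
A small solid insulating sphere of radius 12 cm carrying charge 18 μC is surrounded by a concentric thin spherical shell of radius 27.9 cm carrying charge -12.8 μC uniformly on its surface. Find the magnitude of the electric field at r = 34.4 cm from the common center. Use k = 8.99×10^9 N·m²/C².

3.95e5 N/C

By spherical symmetry E is radial; choose a Gaussian sphere of radius r = 34.4 cm (r > 27.9 cm, enclosing both).
Q_enc = (18 μC) + (-12.8 μC) = 5.20×10^-6 C.
Gauss's law: E·4πr² = Q_enc/ε₀.
E = k|Q_enc|/r² = (8.99×10^9)(5.20e-6)/(0.344)² = 3.95×10^5 N/C.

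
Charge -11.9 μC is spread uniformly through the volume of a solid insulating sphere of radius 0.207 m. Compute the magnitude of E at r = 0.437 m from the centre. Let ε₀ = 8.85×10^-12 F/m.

E = 5.60×10^5 V/m

By spherical symmetry E is radial; choose a Gaussian sphere of radius r = 0.437 m (r > R, so the entire charge is enclosed).
Q_enc = -11.9 μC = -1.19e-5 C.
Applying ∮E·dA = Q_enc/ε₀ with Φ = E(4πr²):
E = |Q_enc|/(4πε₀r²) = (1.19e-5)/(4π·8.85×10^-12·(0.437)²) = 5.60×10^5 N/C.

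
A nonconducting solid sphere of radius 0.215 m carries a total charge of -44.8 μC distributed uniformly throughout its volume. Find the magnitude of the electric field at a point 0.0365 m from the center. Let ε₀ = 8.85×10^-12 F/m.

By spherical symmetry E is radial; choose a Gaussian sphere of radius r = 0.0365 m (r < R).
For a uniform sphere the enclosed fraction is (r/R)³, so Q_enc = (-44.8 μC)(0.0365/0.215)³ = -2.192e-7 C.
Gauss's law: E·4πr² = Q_enc/ε₀.
E = |Q_enc|/(4πε₀r²) = (2.192×10^-7)/(4π·8.85×10^-12·(0.0365)²) = 1.48×10^6 N/C.

E ≈ 1.48×10^6 N/C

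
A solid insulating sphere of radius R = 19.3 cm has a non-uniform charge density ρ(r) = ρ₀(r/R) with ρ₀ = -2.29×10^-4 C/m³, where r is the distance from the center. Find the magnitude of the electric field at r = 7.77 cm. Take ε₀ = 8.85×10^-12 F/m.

By spherical symmetry E is radial; choose a Gaussian sphere of radius r = 7.77 cm (r < R).
Q_enc = ∫₀^r ρ(r')·4πr'² dr' = (4πρ₀/R) ∫₀^r r'^3 dr' = 4πρ₀ r^4/(4·R) = -1.359×10^-7 C.
Applying ∮E·dA = Q_enc/ε₀ with Φ = E(4πr²):
E = |Q_enc|/(4πε₀r²) = (1.359e-7)/(4π·8.85×10^-12·(0.0777)²) = 2.02e5 N/C.

|E| = 2.02e5 N/C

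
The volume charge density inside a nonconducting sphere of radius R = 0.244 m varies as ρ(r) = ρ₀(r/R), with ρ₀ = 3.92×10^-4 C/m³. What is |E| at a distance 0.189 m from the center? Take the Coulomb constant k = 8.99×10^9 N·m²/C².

Take a concentric spherical Gaussian surface of radius r = 0.189 m (r < R).
Integrate the density: Q_enc = 4π ∫₀^r ρ₀(r'/R)^1 r'² dr' = 4πρ₀ r^4/(4·R) = 6.44×10^-6 C.
Gauss's law: E·4πr² = Q_enc/ε₀.
E = k|Q_enc|/r² = (8.99×10^9)(6.44×10^-6)/(0.189)² = 1.62×10^6 N/C.

E = 1.62e6 V/m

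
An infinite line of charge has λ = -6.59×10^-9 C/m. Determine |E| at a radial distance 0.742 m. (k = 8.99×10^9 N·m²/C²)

E ≈ 160 V/m

Coaxial Gaussian cylinder, radius r = 0.742 m, length L.
Q_enc = λL, so λ_enc = -6.59e-9 C/m.
By Gauss's law (flux through the curved wall only), E·2πrL = λ_enc L/ε₀.
E = 2k|λ_enc|/r = 2(8.99×10^9)(6.59e-9)/(0.742) = 160 N/C.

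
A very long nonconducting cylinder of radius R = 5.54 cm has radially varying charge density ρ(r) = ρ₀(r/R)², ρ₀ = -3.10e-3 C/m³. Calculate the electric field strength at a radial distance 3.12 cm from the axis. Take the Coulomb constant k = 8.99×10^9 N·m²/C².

By cylindrical symmetry E is radial; use a coaxial Gaussian cylinder of radius 3.12 cm and length L (r < R).
λ_enc = ∫₀^r ρ(r')·2πr' dr' = (2πρ₀/R²)·r^4/4 = -1.503×10^-6 C/m.
By Gauss's law (flux through the curved wall only), E·2πrL = λ_enc L/ε₀.
E = 2k|λ_enc|/r = 2(8.99×10^9)(1.503×10^-6)/(0.0312) = 8.66×10^5 N/C.

E = 8.66×10^5 N/C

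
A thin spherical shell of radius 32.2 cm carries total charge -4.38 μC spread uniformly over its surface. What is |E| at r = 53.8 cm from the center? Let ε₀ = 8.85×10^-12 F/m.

Symmetry ⇒ E = E(r) r̂. Gaussian sphere of radius r = 53.8 cm (r > 32.2 cm).
The entire shell is enclosed: Q_enc = -4.38×10^-6 C.
By Gauss's law, ∮E·dA = E·4πr² = Q_enc/ε₀.
E = |Q_enc|/(4πε₀r²) = (4.38×10^-6)/(4π·8.85×10^-12·(0.538)²) = 1.36×10^5 N/C.

|E| ≈ 1.36e5 V/m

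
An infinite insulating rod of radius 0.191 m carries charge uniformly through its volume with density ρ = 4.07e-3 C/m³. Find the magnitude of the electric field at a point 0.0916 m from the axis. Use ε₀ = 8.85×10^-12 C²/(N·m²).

Choose a coaxial cylinder of radius r = 0.0916 m (arbitrary length L) as the Gaussian surface (r < R).
Enclosed charge per unit length: λ_enc = ρ·πr² = (4.07e-3)π(0.0916)² = 1.073e-4 C/m.
Applying ∮E·dA = Q_enc/ε₀ with the end caps contributing no flux:
E = |λ_enc|/(2πε₀r) = (1.073e-4)/(2π·8.85×10^-12·0.0916) = 2.11×10^7 N/C.

|E| = 2.11×10^7 N/C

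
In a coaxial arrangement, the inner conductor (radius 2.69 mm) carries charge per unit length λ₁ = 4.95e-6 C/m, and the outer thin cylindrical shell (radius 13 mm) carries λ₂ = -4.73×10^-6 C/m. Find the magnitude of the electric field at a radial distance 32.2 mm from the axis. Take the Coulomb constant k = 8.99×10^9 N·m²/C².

|E| ≈ 1.23e5 V/m

Choose a coaxial cylinder of radius r = 32.2 mm (arbitrary length L) as the Gaussian surface (r > 13 mm, enclosing both).
λ_enc = λ₁ + λ₂ = (4.95×10^-6) + (-4.73×10^-6) = 2.20×10^-7 C/m.
Gauss's law: E·2πrL = λ_enc L/ε₀.
E = 2k|λ_enc|/r = 2(8.99×10^9)(2.20×10^-7)/(0.0322) = 1.23e5 N/C.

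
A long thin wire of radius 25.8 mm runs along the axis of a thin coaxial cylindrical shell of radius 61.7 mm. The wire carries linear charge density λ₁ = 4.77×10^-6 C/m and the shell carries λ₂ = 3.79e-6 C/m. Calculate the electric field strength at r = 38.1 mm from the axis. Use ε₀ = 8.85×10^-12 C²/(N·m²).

Take a coaxial cylindrical Gaussian surface of radius r = 38.1 mm and length L (between the conductors, 25.8 mm < r < 61.7 mm).
Only the inner wire is enclosed; the outer shell contributes nothing inside itself. λ_enc = λ₁ = 4.77×10^-6 C/m.
Since E is radial and uniform over the curved surface, Φ = E·2πrL = Q_enc/ε₀ = λ_enc L/ε₀.
E = |λ_enc|/(2πε₀r) = (4.77×10^-6)/(2π·8.85×10^-12·0.0381) = 2.25×10^6 N/C.

|E| ≈ 2.25e6 N/C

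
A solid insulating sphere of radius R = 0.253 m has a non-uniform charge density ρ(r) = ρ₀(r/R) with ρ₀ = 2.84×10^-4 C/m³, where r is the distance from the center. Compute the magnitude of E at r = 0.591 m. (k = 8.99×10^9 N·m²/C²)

Use a concentric Gaussian sphere at r = 0.591 m (r > R, all charge enclosed).
Q_enc = 4π ∫₀^R ρ₀(r'/R)^1 r'² dr' = 4πρ₀R³/4 = 1.445×10^-5 C.
Applying ∮E·dA = Q_enc/ε₀ with Φ = E(4πr²):
E = k|Q_enc|/r² = (8.99×10^9)(1.445×10^-5)/(0.591)² = 3.72×10^5 N/C.

E ≈ 3.72×10^5 N/C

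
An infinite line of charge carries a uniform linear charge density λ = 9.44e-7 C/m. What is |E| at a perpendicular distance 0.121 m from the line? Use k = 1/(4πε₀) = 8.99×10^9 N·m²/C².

Coaxial Gaussian cylinder, radius r = 0.121 m, length L.
Q_enc = λL, so λ_enc = 9.44×10^-7 C/m.
Since E is radial and uniform over the curved surface, Φ = E·2πrL = Q_enc/ε₀ = λ_enc L/ε₀.
E = 2k|λ_enc|/r = 2(8.99×10^9)(9.44×10^-7)/(0.121) = 1.40×10^5 N/C.

|E| = 1.40×10^5 V/m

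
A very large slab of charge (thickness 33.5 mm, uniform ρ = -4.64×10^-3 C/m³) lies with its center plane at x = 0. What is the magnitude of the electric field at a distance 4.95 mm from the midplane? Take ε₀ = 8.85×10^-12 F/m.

By symmetry E is perpendicular to the slab. A Gaussian pillbox from −4.95 mm to +4.95 mm (face area A) lies entirely within the slab.
Q_enc = ρ·(2x)·A and flux = 2EA, so 2EA = 2ρxA/ε₀ ⇒ E = |ρ|x/ε₀.
E = (4.64×10^-3)(0.00495)/(8.85×10^-12) = 2.60×10^6 N/C.

|E| ≈ 2.60×10^6 N/C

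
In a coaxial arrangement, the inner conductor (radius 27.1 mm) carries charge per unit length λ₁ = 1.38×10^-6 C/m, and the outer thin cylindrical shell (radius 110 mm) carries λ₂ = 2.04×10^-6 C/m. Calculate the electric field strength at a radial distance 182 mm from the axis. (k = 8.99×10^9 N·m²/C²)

By cylindrical symmetry E is radial; use a coaxial Gaussian cylinder of radius 182 mm and length L (r > 110 mm, enclosing both).
λ_enc = λ₁ + λ₂ = (1.38×10^-6) + (2.04×10^-6) = 3.42×10^-6 C/m.
By Gauss's law (flux through the curved wall only), E·2πrL = λ_enc L/ε₀.
E = 2k|λ_enc|/r = 2(8.99×10^9)(3.42×10^-6)/(0.182) = 3.38e5 N/C.

|E| = 3.38×10^5 V/m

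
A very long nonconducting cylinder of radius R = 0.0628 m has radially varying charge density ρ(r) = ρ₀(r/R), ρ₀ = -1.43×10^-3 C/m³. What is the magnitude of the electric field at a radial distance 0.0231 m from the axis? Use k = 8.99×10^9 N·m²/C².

|E| = 4.58×10^5 N/C

By cylindrical symmetry E is radial; use a coaxial Gaussian cylinder of radius 0.0231 m and length L (r < R).
λ_enc = ∫₀^r ρ(r')·2πr' dr' = (2πρ₀/R)·r^3/3 = -5.879e-7 C/m.
Gauss's law: E·2πrL = λ_enc L/ε₀.
E = 2k|λ_enc|/r = 2(8.99×10^9)(5.879e-7)/(0.0231) = 4.58×10^5 N/C.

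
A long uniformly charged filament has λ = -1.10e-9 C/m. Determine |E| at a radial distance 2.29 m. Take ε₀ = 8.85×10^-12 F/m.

E ≈ 8.64 N/C

By cylindrical symmetry E is radial; use a coaxial Gaussian cylinder of radius 2.29 m and length L.
Q_enc = λL, so λ_enc = -1.10e-9 C/m.
Since E is radial and uniform over the curved surface, Φ = E·2πrL = Q_enc/ε₀ = λ_enc L/ε₀.
E = |λ_enc|/(2πε₀r) = (1.10e-9)/(2π·8.85×10^-12·2.29) = 8.64 N/C.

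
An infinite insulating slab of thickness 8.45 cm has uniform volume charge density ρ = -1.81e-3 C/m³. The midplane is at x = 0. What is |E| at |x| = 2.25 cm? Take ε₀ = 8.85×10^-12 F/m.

|E| ≈ 4.60×10^6 N/C

By symmetry E is perpendicular to the slab. A Gaussian pillbox from −2.25 cm to +2.25 cm (face area A) lies entirely within the slab.
Q_enc = ρ·(2x)·A and flux = 2EA, so 2EA = 2ρxA/ε₀ ⇒ E = |ρ|x/ε₀.
E = (1.81e-3)(0.0225)/(8.85×10^-12) = 4.60e6 N/C.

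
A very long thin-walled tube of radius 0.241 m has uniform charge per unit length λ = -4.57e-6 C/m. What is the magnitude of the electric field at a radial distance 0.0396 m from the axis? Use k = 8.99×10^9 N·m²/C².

|E| = 0 V/m

Choose a coaxial cylinder of radius r = 0.0396 m (arbitrary length L) as the Gaussian surface (r < 0.241 m, inside the shell).
No charge is enclosed, so Gauss's law gives E·2πrL = 0 ⇒ E = 0.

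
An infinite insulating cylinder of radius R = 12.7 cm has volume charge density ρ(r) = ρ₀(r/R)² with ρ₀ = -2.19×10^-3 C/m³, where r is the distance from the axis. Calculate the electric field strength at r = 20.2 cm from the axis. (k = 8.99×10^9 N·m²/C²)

|E| ≈ 4.94e6 V/m

Coaxial Gaussian cylinder, radius r = 20.2 cm, length L (r > R, full charge per length enclosed).
λ_enc = 2π ∫₀^R ρ₀(r'/R)^2 r' dr' = 2πρ₀R²/4 = -5.548×10^-5 C/m.
Gauss's law: E·2πrL = λ_enc L/ε₀.
E = 2k|λ_enc|/r = 2(8.99×10^9)(5.548×10^-5)/(0.202) = 4.94e6 N/C.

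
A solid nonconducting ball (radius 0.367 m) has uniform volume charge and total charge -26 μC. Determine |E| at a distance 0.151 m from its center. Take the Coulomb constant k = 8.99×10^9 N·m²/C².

By spherical symmetry E is radial; choose a Gaussian sphere of radius r = 0.151 m (r < R).
For a uniform sphere the enclosed fraction is (r/R)³, so Q_enc = (-26 μC)(0.151/0.367)³ = -1.811×10^-6 C.
Applying ∮E·dA = Q_enc/ε₀ with Φ = E(4πr²):
E = k|Q_enc|/r² = (8.99×10^9)(1.811e-6)/(0.151)² = 7.14e5 N/C.

7.14e5 N/C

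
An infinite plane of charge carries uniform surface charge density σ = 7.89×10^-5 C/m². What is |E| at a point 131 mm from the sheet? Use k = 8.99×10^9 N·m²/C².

By planar symmetry E is perpendicular to the sheet and uniform; use a Gaussian pillbox with flat faces of area A on each side of the sheet.
Only the two end caps contribute flux: Φ = 2EA. With Q_enc = σA, Gauss's law gives E = |σ|/(2ε₀).
E = 2πk|σ| = 2π(8.99×10^9)(7.89×10^-5) = 4.46×10^6 N/C.

|E| ≈ 4.46e6 N/C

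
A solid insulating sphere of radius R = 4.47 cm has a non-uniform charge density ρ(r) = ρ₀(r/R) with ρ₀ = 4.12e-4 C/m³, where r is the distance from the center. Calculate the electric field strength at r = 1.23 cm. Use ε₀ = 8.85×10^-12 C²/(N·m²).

Take a concentric spherical Gaussian surface of radius r = 1.23 cm (r < R).
Integrate the density: Q_enc = 4π ∫₀^r ρ₀(r'/R)^1 r'² dr' = 4πρ₀ r^4/(4·R) = 6.628×10^-10 C.
Applying ∮E·dA = Q_enc/ε₀ with Φ = E(4πr²):
E = |Q_enc|/(4πε₀r²) = (6.628e-10)/(4π·8.85×10^-12·(0.0123)²) = 3.94×10^4 N/C.

E ≈ 3.94×10^4 V/m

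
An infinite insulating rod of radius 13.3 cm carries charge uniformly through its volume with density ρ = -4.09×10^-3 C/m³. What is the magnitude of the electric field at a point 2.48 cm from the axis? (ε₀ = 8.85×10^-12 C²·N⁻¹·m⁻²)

|E| = 5.73e6 N/C

Take a coaxial cylindrical Gaussian surface of radius r = 2.48 cm and length L (r < R).
Enclosed charge per unit length: λ_enc = ρ·πr² = (-4.09×10^-3)π(0.0248)² = -7.903×10^-6 C/m.
Since E is radial and uniform over the curved surface, Φ = E·2πrL = Q_enc/ε₀ = λ_enc L/ε₀.
E = |λ_enc|/(2πε₀r) = (7.903×10^-6)/(2π·8.85×10^-12·0.0248) = 5.73e6 N/C.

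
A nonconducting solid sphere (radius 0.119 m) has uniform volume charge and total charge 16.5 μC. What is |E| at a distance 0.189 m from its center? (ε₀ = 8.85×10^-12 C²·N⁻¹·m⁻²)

E = 4.15×10^6 V/m

By spherical symmetry E is radial; choose a Gaussian sphere of radius r = 0.189 m (r > R, so the entire charge is enclosed).
Q_enc = 16.5 μC = 1.65×10^-5 C.
By Gauss's law, ∮E·dA = E·4πr² = Q_enc/ε₀.
E = |Q_enc|/(4πε₀r²) = (1.65e-5)/(4π·8.85×10^-12·(0.189)²) = 4.15e6 N/C.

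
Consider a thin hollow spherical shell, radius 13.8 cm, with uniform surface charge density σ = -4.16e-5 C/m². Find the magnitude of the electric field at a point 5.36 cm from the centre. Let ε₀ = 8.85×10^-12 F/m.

Use a concentric Gaussian sphere at r = 5.36 cm (inside the shell, r < 13.8 cm).
All the charge is outside the Gaussian surface: Q_enc = 0, hence E = 0 everywhere inside the shell.

E = 0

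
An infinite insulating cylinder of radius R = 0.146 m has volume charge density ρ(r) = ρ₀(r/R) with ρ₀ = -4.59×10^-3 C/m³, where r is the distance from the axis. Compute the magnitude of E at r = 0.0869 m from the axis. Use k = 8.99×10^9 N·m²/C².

|E| = 8.94×10^6 V/m

Take a coaxial cylindrical Gaussian surface of radius r = 0.0869 m and length L (r < R).
λ_enc = ∫₀^r ρ(r')·2πr' dr' = (2πρ₀/R)·r^3/3 = -4.321e-5 C/m.
Gauss's law: E·2πrL = λ_enc L/ε₀.
E = 2k|λ_enc|/r = 2(8.99×10^9)(4.321×10^-5)/(0.0869) = 8.94e6 N/C.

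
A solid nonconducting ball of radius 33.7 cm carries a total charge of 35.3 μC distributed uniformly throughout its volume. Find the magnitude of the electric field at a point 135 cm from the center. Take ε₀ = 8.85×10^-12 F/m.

Take a concentric spherical Gaussian surface of radius r = 135 cm (r > R, so the entire charge is enclosed).
Q_enc = 35.3 μC = 3.53×10^-5 C.
Since E is radial and uniform over the Gaussian sphere, Φ = E·4πr² = Q_enc/ε₀.
E = |Q_enc|/(4πε₀r²) = (3.53×10^-5)/(4π·8.85×10^-12·(1.35)²) = 1.74e5 N/C.

E = 1.74×10^5 N/C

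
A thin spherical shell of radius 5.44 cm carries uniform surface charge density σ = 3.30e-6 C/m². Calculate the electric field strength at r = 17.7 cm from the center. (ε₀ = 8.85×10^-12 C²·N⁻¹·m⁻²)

E ≈ 3.52×10^4 N/C

Symmetry ⇒ E = E(r) r̂. Gaussian sphere of radius r = 17.7 cm (r > 5.44 cm).
The entire shell is enclosed: Q_enc = σ·4πR² = (3.30×10^-6)·4π·(0.0544)² = 1.227×10^-7 C.
Since E is radial and uniform over the Gaussian sphere, Φ = E·4πr² = Q_enc/ε₀.
E = |Q_enc|/(4πε₀r²) = (1.227e-7)/(4π·8.85×10^-12·(0.177)²) = 3.52×10^4 N/C.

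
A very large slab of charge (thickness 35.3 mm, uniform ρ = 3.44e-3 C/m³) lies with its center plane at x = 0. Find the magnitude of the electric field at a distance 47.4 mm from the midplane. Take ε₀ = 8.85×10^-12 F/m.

6.86e6 N/C

The point |x| = 47.4 mm lies outside the slab (half-thickness 0.01765 m). A symmetric pillbox spanning the full slab encloses Q_enc = ρ·d·A.
Flux = 2EA ⇒ E = |ρ|d/(2ε₀), independent of distance outside.
E = (3.44e-3)(0.0353)/(2·8.85×10^-12) = 6.86×10^6 N/C.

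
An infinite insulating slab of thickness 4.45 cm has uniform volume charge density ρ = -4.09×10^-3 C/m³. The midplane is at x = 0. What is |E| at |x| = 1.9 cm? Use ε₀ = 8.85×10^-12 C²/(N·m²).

By symmetry E is perpendicular to the slab. A Gaussian pillbox from −1.9 cm to +1.9 cm (face area A) lies entirely within the slab.
Q_enc = ρ·(2x)·A and flux = 2EA, so 2EA = 2ρxA/ε₀ ⇒ E = |ρ|x/ε₀.
E = (4.09×10^-3)(0.019)/(8.85×10^-12) = 8.78e6 N/C.

8.78×10^6 N/C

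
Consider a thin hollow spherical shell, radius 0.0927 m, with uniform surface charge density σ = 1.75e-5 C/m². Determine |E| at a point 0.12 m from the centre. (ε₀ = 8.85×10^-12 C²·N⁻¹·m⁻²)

E ≈ 1.18×10^6 N/C

By spherical symmetry E is radial; choose a Gaussian sphere of radius r = 0.12 m (r > 0.0927 m).
The entire shell is enclosed: Q_enc = σ·4πR² = (1.75e-5)·4π·(0.0927)² = 1.89×10^-6 C.
Applying ∮E·dA = Q_enc/ε₀ with Φ = E(4πr²):
E = |Q_enc|/(4πε₀r²) = (1.89e-6)/(4π·8.85×10^-12·(0.12)²) = 1.18×10^6 N/C.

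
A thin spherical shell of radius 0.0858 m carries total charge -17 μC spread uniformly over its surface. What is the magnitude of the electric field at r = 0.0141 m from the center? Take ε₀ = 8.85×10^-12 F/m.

By spherical symmetry E is radial; choose a Gaussian sphere of radius r = 0.0141 m (inside the shell, r < 0.0858 m).
No charge lies within this surface, so Q_enc = 0 and Gauss's law gives E·4πr² = 0 ⇒ E = 0.

|E| = 0 N/C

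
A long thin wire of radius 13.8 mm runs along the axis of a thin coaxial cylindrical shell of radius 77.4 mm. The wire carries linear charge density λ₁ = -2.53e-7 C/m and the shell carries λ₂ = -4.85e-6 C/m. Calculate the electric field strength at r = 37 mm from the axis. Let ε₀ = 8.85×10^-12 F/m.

|E| ≈ 1.23×10^5 N/C

Coaxial Gaussian cylinder, radius r = 37 mm, length L (between the conductors, 13.8 mm < r < 77.4 mm).
The shell at 77.4 mm lies outside the Gaussian surface, so λ_enc = λ₁ = -2.53e-7 C/m.
By Gauss's law (flux through the curved wall only), E·2πrL = λ_enc L/ε₀.
E = |λ_enc|/(2πε₀r) = (2.53×10^-7)/(2π·8.85×10^-12·0.037) = 1.23e5 N/C.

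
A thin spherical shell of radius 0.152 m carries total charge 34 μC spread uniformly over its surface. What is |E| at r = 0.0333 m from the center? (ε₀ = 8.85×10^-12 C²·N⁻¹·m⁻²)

Take a concentric spherical Gaussian surface of radius r = 0.0333 m (inside the shell, r < 0.152 m).
No charge lies within this surface, so Q_enc = 0 and Gauss's law gives E·4πr² = 0 ⇒ E = 0.

|E| = 0 V/m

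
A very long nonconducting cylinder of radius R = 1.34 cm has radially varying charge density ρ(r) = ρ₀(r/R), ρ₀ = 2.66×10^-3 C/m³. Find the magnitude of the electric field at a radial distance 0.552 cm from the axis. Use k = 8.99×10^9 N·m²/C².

|E| ≈ 2.28e5 V/m

Coaxial Gaussian cylinder, radius r = 0.552 cm, length L (r < R).
Integrating ρ over the cross-section to radius r: λ_enc = (2πρ₀/R) ∫₀^r r'^2 dr' = 2πρ₀ r^3/(3·R) = 6.993×10^-8 C/m.
By Gauss's law (flux through the curved wall only), E·2πrL = λ_enc L/ε₀.
E = 2k|λ_enc|/r = 2(8.99×10^9)(6.993×10^-8)/(0.00552) = 2.28×10^5 N/C.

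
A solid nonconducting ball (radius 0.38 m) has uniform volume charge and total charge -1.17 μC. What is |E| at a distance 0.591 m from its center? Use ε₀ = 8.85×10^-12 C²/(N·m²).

|E| = 3.01e4 V/m

Symmetry ⇒ E = E(r) r̂. Gaussian sphere of radius r = 0.591 m (r > R, so the entire charge is enclosed).
Q_enc = -1.17 μC = -1.17×10^-6 C.
Gauss's law: E·4πr² = Q_enc/ε₀.
E = |Q_enc|/(4πε₀r²) = (1.17×10^-6)/(4π·8.85×10^-12·(0.591)²) = 3.01e4 N/C.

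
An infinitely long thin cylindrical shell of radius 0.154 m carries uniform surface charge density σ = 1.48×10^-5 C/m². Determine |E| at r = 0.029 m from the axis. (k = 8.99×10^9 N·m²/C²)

E = 0

Choose a coaxial cylinder of radius r = 0.029 m (arbitrary length L) as the Gaussian surface (r < 0.154 m, inside the shell).
No charge is enclosed, so Gauss's law gives E·2πrL = 0 ⇒ E = 0.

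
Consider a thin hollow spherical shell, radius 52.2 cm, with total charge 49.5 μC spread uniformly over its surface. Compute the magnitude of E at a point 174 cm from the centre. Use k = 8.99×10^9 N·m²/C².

Symmetry ⇒ E = E(r) r̂. Gaussian sphere of radius r = 174 cm (r > 52.2 cm).
The entire shell is enclosed: Q_enc = 4.95×10^-5 C.
By Gauss's law, ∮E·dA = E·4πr² = Q_enc/ε₀.
E = k|Q_enc|/r² = (8.99×10^9)(4.95×10^-5)/(1.74)² = 1.47×10^5 N/C.

E = 1.47×10^5 V/m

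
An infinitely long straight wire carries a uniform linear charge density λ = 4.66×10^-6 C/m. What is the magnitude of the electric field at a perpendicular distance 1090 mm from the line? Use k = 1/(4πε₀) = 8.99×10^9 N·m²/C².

By cylindrical symmetry E is radial; use a coaxial Gaussian cylinder of radius 1090 mm and length L.
Q_enc = λL, so λ_enc = 4.66e-6 C/m.
Since E is radial and uniform over the curved surface, Φ = E·2πrL = Q_enc/ε₀ = λ_enc L/ε₀.
E = 2k|λ_enc|/r = 2(8.99×10^9)(4.66e-6)/(1.09) = 7.69e4 N/C.

E ≈ 7.69×10^4 N/C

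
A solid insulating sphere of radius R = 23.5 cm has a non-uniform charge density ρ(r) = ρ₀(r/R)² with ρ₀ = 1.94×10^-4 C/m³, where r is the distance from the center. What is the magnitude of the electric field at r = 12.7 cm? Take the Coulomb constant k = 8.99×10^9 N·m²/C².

|E| ≈ 1.63e5 N/C

Take a concentric spherical Gaussian surface of radius r = 12.7 cm (r < R).
Integrate the density: Q_enc = 4π ∫₀^r ρ₀(r'/R)^2 r'² dr' = 4πρ₀ r^5/(5·R²) = 2.917×10^-7 C.
Applying ∮E·dA = Q_enc/ε₀ with Φ = E(4πr²):
E = k|Q_enc|/r² = (8.99×10^9)(2.917×10^-7)/(0.127)² = 1.63×10^5 N/C.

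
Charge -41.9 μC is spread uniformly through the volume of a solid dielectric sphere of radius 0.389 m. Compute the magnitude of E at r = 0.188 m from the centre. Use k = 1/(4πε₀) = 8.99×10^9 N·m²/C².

|E| ≈ 1.20e6 N/C

Use a concentric Gaussian sphere at r = 0.188 m (r < R).
For a uniform sphere the enclosed fraction is (r/R)³, so Q_enc = (-41.9 μC)(0.188/0.389)³ = -4.73×10^-6 C.
By Gauss's law, ∮E·dA = E·4πr² = Q_enc/ε₀.
E = k|Q_enc|/r² = (8.99×10^9)(4.73e-6)/(0.188)² = 1.20×10^6 N/C.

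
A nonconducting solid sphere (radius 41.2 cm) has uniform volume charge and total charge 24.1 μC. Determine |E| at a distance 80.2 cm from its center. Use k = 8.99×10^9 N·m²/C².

Use a concentric Gaussian sphere at r = 80.2 cm (r > R, so the entire charge is enclosed).
Q_enc = 24.1 μC = 2.41e-5 C.
Since E is radial and uniform over the Gaussian sphere, Φ = E·4πr² = Q_enc/ε₀.
E = k|Q_enc|/r² = (8.99×10^9)(2.41×10^-5)/(0.802)² = 3.37×10^5 N/C.

|E| = 3.37×10^5 N/C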